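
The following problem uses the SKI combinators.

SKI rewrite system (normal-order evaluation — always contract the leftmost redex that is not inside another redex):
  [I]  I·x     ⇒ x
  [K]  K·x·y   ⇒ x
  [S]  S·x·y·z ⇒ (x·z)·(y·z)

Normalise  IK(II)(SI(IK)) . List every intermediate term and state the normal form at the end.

Answer: normal form = I  (in 3 steps)

Reduction:
  start: IK(II)(SI(IK))
  [1] K(II)(SI(IK))
  [2] II
  [3] I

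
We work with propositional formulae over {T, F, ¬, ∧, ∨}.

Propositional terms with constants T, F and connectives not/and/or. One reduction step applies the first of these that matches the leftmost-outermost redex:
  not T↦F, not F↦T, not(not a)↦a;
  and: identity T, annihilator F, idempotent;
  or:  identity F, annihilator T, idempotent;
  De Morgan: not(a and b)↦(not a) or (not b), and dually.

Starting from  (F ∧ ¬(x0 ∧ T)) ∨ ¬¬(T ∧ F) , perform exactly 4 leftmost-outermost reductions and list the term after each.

Answer: after 4 steps: F

Derivation:
  start: (F ∧ ¬(x0 ∧ T)) ∨ ¬¬(T ∧ F)
  step 1: F ∨ ¬¬(T ∧ F)
  step 2: ¬¬(T ∧ F)
  step 3: T ∧ F
  step 4: F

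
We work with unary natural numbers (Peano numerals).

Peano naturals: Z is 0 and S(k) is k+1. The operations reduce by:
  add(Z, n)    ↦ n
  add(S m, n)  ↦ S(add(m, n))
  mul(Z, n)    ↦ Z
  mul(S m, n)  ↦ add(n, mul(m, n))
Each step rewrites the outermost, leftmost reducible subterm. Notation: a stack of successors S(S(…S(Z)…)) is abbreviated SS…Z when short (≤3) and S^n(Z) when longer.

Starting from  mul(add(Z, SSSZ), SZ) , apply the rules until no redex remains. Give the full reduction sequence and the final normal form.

Answer: normal form = SSSZ  (in 11 steps)

Reduction:
  start: mul(add(Z, SSSZ), SZ)
  [1] mul(SSSZ, SZ)
  [2] add(SZ, mul(SSZ, SZ))
  [3] S(add(Z, mul(SSZ, SZ)))
  [4] S(mul(SSZ, SZ))
  [5] S(add(SZ, mul(SZ, SZ)))
  [6] S(S(add(Z, mul(SZ, SZ))))
  [7] S(S(mul(SZ, SZ)))
  [8] S(S(add(SZ, mul(Z, SZ))))
  [9] S(S(S(add(Z, mul(Z, SZ)))))
  [10] S(S(S(mul(Z, SZ))))
  [11] SSSZ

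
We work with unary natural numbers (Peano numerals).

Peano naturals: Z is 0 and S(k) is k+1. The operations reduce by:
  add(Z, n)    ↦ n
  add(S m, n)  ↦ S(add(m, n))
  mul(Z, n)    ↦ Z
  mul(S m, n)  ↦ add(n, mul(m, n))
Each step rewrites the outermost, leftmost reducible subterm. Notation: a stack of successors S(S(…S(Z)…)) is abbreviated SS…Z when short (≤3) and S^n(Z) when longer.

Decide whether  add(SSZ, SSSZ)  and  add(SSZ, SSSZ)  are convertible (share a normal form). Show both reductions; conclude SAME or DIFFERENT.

Term A:
  start: add(SSZ, SSSZ)
  →1  S(add(SZ, SSSZ))
  →2  S(S(add(Z, SSSZ)))
  →3  S^5(Z)

Term B:
  start: add(SSZ, SSSZ)
  →1  S(add(SZ, SSSZ))
  →2  S(S(add(Z, SSSZ)))
  →3  S^5(Z)

Answer: SAME — A ⇓ S^5(Z), B ⇓ S^5(Z)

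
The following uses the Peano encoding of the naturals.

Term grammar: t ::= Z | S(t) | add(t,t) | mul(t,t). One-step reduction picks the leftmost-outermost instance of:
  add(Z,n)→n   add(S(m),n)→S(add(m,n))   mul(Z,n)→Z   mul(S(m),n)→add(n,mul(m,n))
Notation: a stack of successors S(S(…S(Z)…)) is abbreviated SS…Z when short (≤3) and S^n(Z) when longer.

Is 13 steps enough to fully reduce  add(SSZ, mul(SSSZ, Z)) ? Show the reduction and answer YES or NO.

  start: add(SSZ, mul(SSSZ, Z))
  →1  S(add(SZ, mul(SSSZ, Z)))
  →2  S(S(add(Z, mul(SSSZ, Z))))
  →3  S(S(mul(SSSZ, Z)))
  →4  S(S(add(Z, mul(SSZ, Z))))
  →5  S(S(mul(SSZ, Z)))
  →6  S(S(add(Z, mul(SZ, Z))))
  →7  S(S(mul(SZ, Z)))
  →8  S(S(add(Z, mul(Z, Z))))
  →9  S(S(mul(Z, Z)))
  →10  SSZ

Answer: YES — reaches normal form SSZ in 10 ≤ 13 steps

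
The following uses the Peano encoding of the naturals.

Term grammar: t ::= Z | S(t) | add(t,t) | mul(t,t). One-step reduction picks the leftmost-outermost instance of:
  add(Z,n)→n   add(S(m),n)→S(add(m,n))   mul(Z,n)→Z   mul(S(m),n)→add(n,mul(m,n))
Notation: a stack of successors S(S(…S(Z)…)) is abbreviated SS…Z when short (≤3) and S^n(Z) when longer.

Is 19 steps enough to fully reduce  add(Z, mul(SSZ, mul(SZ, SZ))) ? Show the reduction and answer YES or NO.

Answer: YES — reaches normal form SSZ in 16 ≤ 19 steps

Reduction:
  start: add(Z, mul(SSZ, mul(SZ, SZ)))
  step 1: mul(SSZ, mul(SZ, SZ))
  step 2: add(mul(SZ, SZ), mul(SZ, mul(SZ, SZ)))
  step 3: add(add(SZ, mul(Z, SZ)), mul(SZ, mul(SZ, SZ)))
  step 4: add(S(add(Z, mul(Z, SZ))), mul(SZ, mul(SZ, SZ)))
  step 5: S(add(add(Z, mul(Z, SZ)), mul(SZ, mul(SZ, SZ))))
  step 6: S(add(mul(Z, SZ), mul(SZ, mul(SZ, SZ))))
  step 7: S(add(Z, mul(SZ, mul(SZ, SZ))))
  step 8: S(mul(SZ, mul(SZ, SZ)))
  step 9: S(add(mul(SZ, SZ), mul(Z, mul(SZ, SZ))))
  step 10: S(add(add(SZ, mul(Z, SZ)), mul(Z, mul(SZ, SZ))))
  step 11: S(add(S(add(Z, mul(Z, SZ))), mul(Z, mul(SZ, SZ))))
  step 12: S(S(add(add(Z, mul(Z, SZ)), mul(Z, mul(SZ, SZ)))))
  step 13: S(S(add(mul(Z, SZ), mul(Z, mul(SZ, SZ)))))
  step 14: S(S(add(Z, mul(Z, mul(SZ, SZ)))))
  step 15: S(S(mul(Z, mul(SZ, SZ))))
  step 16: SSZ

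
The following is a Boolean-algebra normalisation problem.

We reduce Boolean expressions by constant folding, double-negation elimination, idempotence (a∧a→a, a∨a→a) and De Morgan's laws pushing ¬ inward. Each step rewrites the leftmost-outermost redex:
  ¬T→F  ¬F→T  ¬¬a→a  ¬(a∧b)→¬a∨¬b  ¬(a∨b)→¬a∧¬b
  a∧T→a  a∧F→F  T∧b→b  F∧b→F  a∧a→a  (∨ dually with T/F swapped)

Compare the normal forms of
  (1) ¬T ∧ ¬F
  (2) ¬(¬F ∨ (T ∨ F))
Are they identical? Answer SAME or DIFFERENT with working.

Term A:
  start: ¬T ∧ ¬F
  →1  F ∧ ¬F
  →2  F

Term B:
  start: ¬(¬F ∨ (T ∨ F))
  →1  ¬¬F ∧ ¬(T ∨ F)
  →2  F ∧ ¬(T ∨ F)
  →3  F

Answer: SAME — A ⇓ F, B ⇓ F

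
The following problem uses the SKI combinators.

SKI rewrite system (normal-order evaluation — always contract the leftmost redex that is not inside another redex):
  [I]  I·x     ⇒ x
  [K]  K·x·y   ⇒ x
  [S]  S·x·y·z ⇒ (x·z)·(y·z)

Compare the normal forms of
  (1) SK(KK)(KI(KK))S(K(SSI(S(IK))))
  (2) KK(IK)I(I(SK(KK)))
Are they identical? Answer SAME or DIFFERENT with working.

Term A:
  start: SK(KK)(KI(KK))S(K(SSI(S(IK))))
  →1  K(KI(KK))(KK(KI(KK)))S(K(SSI(S(IK))))
  →2  KI(KK)S(K(SSI(S(IK))))
  →3  IS(K(SSI(S(IK))))
  →4  S(K(SSI(S(IK))))
  →5  S(K(S(S(IK))(I(S(IK)))))
  →6  S(K(S(SK)(I(S(IK)))))
  →7  S(K(S(SK)(S(IK))))
  →8  S(K(S(SK)(SK)))

Term B:
  start: KK(IK)I(I(SK(KK)))
  →1  KI(I(SK(KK)))
  →2  I

Answer: DIFFERENT — A ⇓ S(K(S(SK)(SK))), B ⇓ I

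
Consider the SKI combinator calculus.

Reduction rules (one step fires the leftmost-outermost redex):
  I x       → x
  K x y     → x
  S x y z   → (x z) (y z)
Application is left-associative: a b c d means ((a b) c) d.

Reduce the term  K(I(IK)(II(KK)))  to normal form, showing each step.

  start: K(I(IK)(II(KK)))
  →1  K(IK(II(KK)))
  →2  K(K(II(KK)))
  →3  K(K(I(KK)))
  →4  K(K(KK))

Answer: normal form = K(K(KK))  (in 4 steps)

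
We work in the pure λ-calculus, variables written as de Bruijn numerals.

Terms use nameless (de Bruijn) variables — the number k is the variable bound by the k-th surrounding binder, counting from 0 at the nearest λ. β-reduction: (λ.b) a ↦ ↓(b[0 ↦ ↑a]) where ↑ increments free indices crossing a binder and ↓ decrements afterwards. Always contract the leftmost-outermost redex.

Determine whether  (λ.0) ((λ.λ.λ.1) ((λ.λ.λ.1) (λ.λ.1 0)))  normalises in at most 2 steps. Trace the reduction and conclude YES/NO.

Answer: YES — reaches normal form λ.λ.1 in 2 ≤ 2 steps

Reduction:
  start: (λ.0) ((λ.λ.λ.1) ((λ.λ.λ.1) (λ.λ.1 0)))
  →1  (λ.λ.λ.1) ((λ.λ.λ.1) (λ.λ.1 0))
  →2  λ.λ.1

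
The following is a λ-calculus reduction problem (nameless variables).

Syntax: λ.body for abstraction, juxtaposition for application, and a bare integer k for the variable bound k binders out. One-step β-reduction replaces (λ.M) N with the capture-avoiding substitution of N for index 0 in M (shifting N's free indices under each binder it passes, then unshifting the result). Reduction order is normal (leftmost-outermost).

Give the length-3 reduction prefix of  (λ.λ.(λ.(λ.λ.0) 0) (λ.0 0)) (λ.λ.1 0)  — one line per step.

Answer: after 3 steps: λ.λ.0

Working:
  start: (λ.λ.(λ.(λ.λ.0) 0) (λ.0 0)) (λ.λ.1 0)
  →1  λ.(λ.(λ.λ.0) 0) (λ.0 0)
  →2  λ.(λ.λ.0) (λ.0 0)
  →3  λ.λ.0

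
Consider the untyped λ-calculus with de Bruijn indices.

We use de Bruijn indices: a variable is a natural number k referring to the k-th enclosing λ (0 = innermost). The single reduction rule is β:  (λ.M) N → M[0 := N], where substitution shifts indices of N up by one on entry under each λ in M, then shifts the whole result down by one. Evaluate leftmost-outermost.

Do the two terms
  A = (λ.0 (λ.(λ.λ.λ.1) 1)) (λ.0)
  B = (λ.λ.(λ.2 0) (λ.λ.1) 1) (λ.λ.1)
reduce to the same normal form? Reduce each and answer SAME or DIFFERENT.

Term A:
  start: (λ.0 (λ.(λ.λ.λ.1) 1)) (λ.0)
  step 1: (λ.0) (λ.(λ.λ.λ.1) (λ.0))
  step 2: λ.(λ.λ.λ.1) (λ.0)
  step 3: λ.λ.λ.1

Term B:
  start: (λ.λ.(λ.2 0) (λ.λ.1) 1) (λ.λ.1)
  step 1: λ.(λ.(λ.λ.1) 0) (λ.λ.1) (λ.λ.1)
  step 2: λ.(λ.λ.1) (λ.λ.1) (λ.λ.1)
  step 3: λ.(λ.λ.λ.1) (λ.λ.1)
  step 4: λ.λ.λ.1

Answer: SAME — A ⇓ λ.λ.λ.1, B ⇓ λ.λ.λ.1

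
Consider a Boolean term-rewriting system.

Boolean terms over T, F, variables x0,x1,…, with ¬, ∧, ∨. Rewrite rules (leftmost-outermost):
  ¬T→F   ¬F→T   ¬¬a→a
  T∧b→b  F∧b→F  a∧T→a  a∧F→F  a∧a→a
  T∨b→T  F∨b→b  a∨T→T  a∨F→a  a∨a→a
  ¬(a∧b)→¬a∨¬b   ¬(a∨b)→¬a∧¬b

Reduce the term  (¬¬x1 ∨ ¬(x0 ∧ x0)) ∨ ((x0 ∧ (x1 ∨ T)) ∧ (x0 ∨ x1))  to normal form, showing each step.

  start: (¬¬x1 ∨ ¬(x0 ∧ x0)) ∨ ((x0 ∧ (x1 ∨ T)) ∧ (x0 ∨ x1))
  step 1: (x1 ∨ ¬(x0 ∧ x0)) ∨ ((x0 ∧ (x1 ∨ T)) ∧ (x0 ∨ x1))
  step 2: (x1 ∨ (¬x0 ∨ ¬x0)) ∨ ((x0 ∧ (x1 ∨ T)) ∧ (x0 ∨ x1))
  step 3: (x1 ∨ ¬x0) ∨ ((x0 ∧ (x1 ∨ T)) ∧ (x0 ∨ x1))
  step 4: (x1 ∨ ¬x0) ∨ ((x0 ∧ T) ∧ (x0 ∨ x1))
  step 5: (x1 ∨ ¬x0) ∨ (x0 ∧ (x0 ∨ x1))

Answer: normal form = (x1 ∨ ¬x0) ∨ (x0 ∧ (x0 ∨ x1))  (in 5 steps)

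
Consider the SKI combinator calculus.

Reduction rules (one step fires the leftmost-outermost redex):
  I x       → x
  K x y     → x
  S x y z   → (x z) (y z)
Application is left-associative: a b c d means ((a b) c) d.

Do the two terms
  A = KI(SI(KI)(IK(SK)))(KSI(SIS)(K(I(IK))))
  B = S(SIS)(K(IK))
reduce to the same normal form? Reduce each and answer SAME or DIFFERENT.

Term A:
  start: KI(SI(KI)(IK(SK)))(KSI(SIS)(K(I(IK))))
  [1] I(KSI(SIS)(K(I(IK))))
  [2] KSI(SIS)(K(I(IK)))
  [3] S(SIS)(K(I(IK)))
  [4] S(SIS)(K(IK))
  [5] S(SIS)(KK)

Term B:
  start: S(SIS)(K(IK))
  [1] S(SIS)(KK)

Answer: SAME — A ⇓ S(SIS)(KK), B ⇓ S(SIS)(KK)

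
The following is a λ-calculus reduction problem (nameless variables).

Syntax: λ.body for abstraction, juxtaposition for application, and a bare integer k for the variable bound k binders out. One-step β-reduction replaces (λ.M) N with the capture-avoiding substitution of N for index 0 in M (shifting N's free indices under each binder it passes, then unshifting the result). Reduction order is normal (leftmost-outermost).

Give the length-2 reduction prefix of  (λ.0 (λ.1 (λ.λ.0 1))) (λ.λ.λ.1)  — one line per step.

  start: (λ.0 (λ.1 (λ.λ.0 1))) (λ.λ.λ.1)
  step 1: (λ.λ.λ.1) (λ.(λ.λ.λ.1) (λ.λ.0 1))
  step 2: λ.λ.1

Answer: after 2 steps: λ.λ.1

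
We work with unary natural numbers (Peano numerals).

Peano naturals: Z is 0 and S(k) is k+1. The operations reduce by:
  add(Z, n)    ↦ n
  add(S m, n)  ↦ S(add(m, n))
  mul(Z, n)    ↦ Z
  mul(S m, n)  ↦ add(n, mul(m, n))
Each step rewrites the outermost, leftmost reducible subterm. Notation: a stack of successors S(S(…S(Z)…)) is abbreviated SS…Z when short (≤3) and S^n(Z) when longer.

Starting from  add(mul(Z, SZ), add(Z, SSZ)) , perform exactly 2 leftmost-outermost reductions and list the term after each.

Answer: after 2 steps: add(Z, SSZ)

Working:
  start: add(mul(Z, SZ), add(Z, SSZ))
  step 1: add(Z, add(Z, SSZ))
  step 2: add(Z, SSZ)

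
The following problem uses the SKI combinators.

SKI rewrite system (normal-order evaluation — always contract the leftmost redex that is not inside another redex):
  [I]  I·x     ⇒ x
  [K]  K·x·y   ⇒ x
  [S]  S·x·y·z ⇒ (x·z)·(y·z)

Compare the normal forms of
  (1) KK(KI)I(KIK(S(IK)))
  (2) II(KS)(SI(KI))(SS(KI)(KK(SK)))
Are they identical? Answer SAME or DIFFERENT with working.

Answer: DIFFERENT — A ⇓ I, B ⇓ S(SKI)

Reduction:
Term A:
  start: KK(KI)I(KIK(S(IK)))
  step 1: KI(KIK(S(IK)))
  step 2: I

Term B:
  start: II(KS)(SI(KI))(SS(KI)(KK(SK)))
  step 1: I(KS)(SI(KI))(SS(KI)(KK(SK)))
  step 2: KS(SI(KI))(SS(KI)(KK(SK)))
  step 3: S(SS(KI)(KK(SK)))
  step 4: S(S(KK(SK))(KI(KK(SK))))
  step 5: S(SK(KI(KK(SK))))
  step 6: S(SKI)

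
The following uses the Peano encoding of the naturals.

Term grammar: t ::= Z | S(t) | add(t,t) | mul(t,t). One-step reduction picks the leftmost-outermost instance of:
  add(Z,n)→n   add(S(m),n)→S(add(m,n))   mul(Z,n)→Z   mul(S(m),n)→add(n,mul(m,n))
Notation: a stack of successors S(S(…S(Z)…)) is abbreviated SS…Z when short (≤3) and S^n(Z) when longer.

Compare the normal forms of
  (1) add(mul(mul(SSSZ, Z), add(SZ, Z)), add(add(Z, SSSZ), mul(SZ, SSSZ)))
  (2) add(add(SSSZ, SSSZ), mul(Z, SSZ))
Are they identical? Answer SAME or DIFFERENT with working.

Answer: SAME — A ⇓ S^6(Z), B ⇓ S^6(Z)

Reduction:
Term A:
  start: add(mul(mul(SSSZ, Z), add(SZ, Z)), add(add(Z, SSSZ), mul(SZ, SSSZ)))
  step 1: add(mul(add(Z, mul(SSZ, Z)), add(SZ, Z)), add(add(Z, SSSZ), mul(SZ, SSSZ)))
  step 2: add(mul(mul(SSZ, Z), add(SZ, Z)), add(add(Z, SSSZ), mul(SZ, SSSZ)))
  step 3: add(mul(add(Z, mul(SZ, Z)), add(SZ, Z)), add(add(Z, SSSZ), mul(SZ, SSSZ)))
  step 4: add(mul(mul(SZ, Z), add(SZ, Z)), add(add(Z, SSSZ), mul(SZ, SSSZ)))
  step 5: add(mul(add(Z, mul(Z, Z)), add(SZ, Z)), add(add(Z, SSSZ), mul(SZ, SSSZ)))
  step 6: add(mul(mul(Z, Z), add(SZ, Z)), add(add(Z, SSSZ), mul(SZ, SSSZ)))
  step 7: add(mul(Z, add(SZ, Z)), add(add(Z, SSSZ), mul(SZ, SSSZ)))
  step 8: add(Z, add(add(Z, SSSZ), mul(SZ, SSSZ)))
  step 9: add(add(Z, SSSZ), mul(SZ, SSSZ))
  step 10: add(SSSZ, mul(SZ, SSSZ))
  step 11: S(add(SSZ, mul(SZ, SSSZ)))
  step 12: S(S(add(SZ, mul(SZ, SSSZ))))
  step 13: S(S(S(add(Z, mul(SZ, SSSZ)))))
  step 14: S(S(S(mul(SZ, SSSZ))))
  step 15: S(S(S(add(SSSZ, mul(Z, SSSZ)))))
  step 16: S(S(S(S(add(SSZ, mul(Z, SSSZ))))))
  step 17: S(S(S(S(S(add(SZ, mul(Z, SSSZ)))))))
  step 18: S(S(S(S(S(S(add(Z, mul(Z, SSSZ))))))))
  step 19: S(S(S(S(S(S(mul(Z, SSSZ)))))))
  step 20: S^6(Z)

Term B:
  start: add(add(SSSZ, SSSZ), mul(Z, SSZ))
  step 1: add(S(add(SSZ, SSSZ)), mul(Z, SSZ))
  step 2: S(add(add(SSZ, SSSZ), mul(Z, SSZ)))
  step 3: S(add(S(add(SZ, SSSZ)), mul(Z, SSZ)))
  step 4: S(S(add(add(SZ, SSSZ), mul(Z, SSZ))))
  step 5: S(S(add(S(add(Z, SSSZ)), mul(Z, SSZ))))
  step 6: S(S(S(add(add(Z, SSSZ), mul(Z, SSZ)))))
  step 7: S(S(S(add(SSSZ, mul(Z, SSZ)))))
  step 8: S(S(S(S(add(SSZ, mul(Z, SSZ))))))
  step 9: S(S(S(S(S(add(SZ, mul(Z, SSZ)))))))
  step 10: S(S(S(S(S(S(add(Z, mul(Z, SSZ))))))))
  step 11: S(S(S(S(S(S(mul(Z, SSZ)))))))
  step 12: S^6(Z)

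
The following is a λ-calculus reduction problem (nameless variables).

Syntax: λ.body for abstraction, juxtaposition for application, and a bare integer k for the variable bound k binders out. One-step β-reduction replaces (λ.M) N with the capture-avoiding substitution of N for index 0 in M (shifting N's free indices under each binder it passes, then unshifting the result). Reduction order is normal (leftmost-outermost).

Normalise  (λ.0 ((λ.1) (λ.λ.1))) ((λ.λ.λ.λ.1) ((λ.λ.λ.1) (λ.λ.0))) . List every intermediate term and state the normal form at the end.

Answer: normal form = λ.λ.1  (in 3 steps)

Reduction:
  start: (λ.0 ((λ.1) (λ.λ.1))) ((λ.λ.λ.λ.1) ((λ.λ.λ.1) (λ.λ.0)))
  →1  (λ.λ.λ.λ.1) ((λ.λ.λ.1) (λ.λ.0)) ((λ.(λ.λ.λ.λ.1) ((λ.λ.λ.1) (λ.λ.0))) (λ.λ.1))
  →2  (λ.λ.λ.1) ((λ.(λ.λ.λ.λ.1) ((λ.λ.λ.1) (λ.λ.0))) (λ.λ.1))
  →3  λ.λ.1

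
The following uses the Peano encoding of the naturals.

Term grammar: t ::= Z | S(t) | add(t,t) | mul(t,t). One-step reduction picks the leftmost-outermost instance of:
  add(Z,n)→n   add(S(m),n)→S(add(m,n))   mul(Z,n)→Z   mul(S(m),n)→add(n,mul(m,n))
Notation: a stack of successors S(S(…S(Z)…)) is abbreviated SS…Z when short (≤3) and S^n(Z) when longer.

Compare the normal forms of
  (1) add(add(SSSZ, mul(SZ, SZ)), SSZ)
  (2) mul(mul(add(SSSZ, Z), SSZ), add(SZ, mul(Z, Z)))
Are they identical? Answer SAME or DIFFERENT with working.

Term A:
  start: add(add(SSSZ, mul(SZ, SZ)), SSZ)
  [1] add(S(add(SSZ, mul(SZ, SZ))), SSZ)
  [2] S(add(add(SSZ, mul(SZ, SZ)), SSZ))
  [3] S(add(S(add(SZ, mul(SZ, SZ))), SSZ))
  [4] S(S(add(add(SZ, mul(SZ, SZ)), SSZ)))
  [5] S(S(add(S(add(Z, mul(SZ, SZ))), SSZ)))
  [6] S(S(S(add(add(Z, mul(SZ, SZ)), SSZ))))
  [7] S(S(S(add(mul(SZ, SZ), SSZ))))
  [8] S(S(S(add(add(SZ, mul(Z, SZ)), SSZ))))
  [9] S(S(S(add(S(add(Z, mul(Z, SZ))), SSZ))))
  [10] S(S(S(S(add(add(Z, mul(Z, SZ)), SSZ)))))
  [11] S(S(S(S(add(mul(Z, SZ), SSZ)))))
  [12] S(S(S(S(add(Z, SSZ)))))
  [13] S^6(Z)

Term B:
  start: mul(mul(add(SSSZ, Z), SSZ), add(SZ, mul(Z, Z)))
  [1] mul(mul(S(add(SSZ, Z)), SSZ), add(SZ, mul(Z, Z)))
  [2] mul(add(SSZ, mul(add(SSZ, Z), SSZ)), add(SZ, mul(Z, Z)))
  [3] mul(S(add(SZ, mul(add(SSZ, Z), SSZ))), add(SZ, mul(Z, Z)))
  [4] add(add(SZ, mul(Z, Z)), mul(add(SZ, mul(add(SSZ, Z), SSZ)), add(SZ, mul(Z, Z))))
  [5] add(S(add(Z, mul(Z, Z))), mul(add(SZ, mul(add(SSZ, Z), SSZ)), add(SZ, mul(Z, Z))))
  [6] S(add(add(Z, mul(Z, Z)), mul(add(SZ, mul(add(SSZ, Z), SSZ)), add(SZ, mul(Z, Z)))))
  [7] S(add(mul(Z, Z), mul(add(SZ, mul(add(SSZ, Z), SSZ)), add(SZ, mul(Z, Z)))))
  [8] S(add(Z, mul(add(SZ, mul(add(SSZ, Z), SSZ)), add(SZ, mul(Z, Z)))))
  [9] S(mul(add(SZ, mul(add(SSZ, Z), SSZ)), add(SZ, mul(Z, Z))))
  [10] S(mul(S(add(Z, mul(add(SSZ, Z), SSZ))), add(SZ, mul(Z, Z))))
  [11] S(add(add(SZ, mul(Z, Z)), mul(add(Z, mul(add(SSZ, Z), SSZ)), add(SZ, mul(Z, Z)))))
  [12] S(add(S(add(Z, mul(Z, Z))), mul(add(Z, mul(add(SSZ, Z), SSZ)), add(SZ, mul(Z, Z)))))
  [13] S(S(add(add(Z, mul(Z, Z)), mul(add(Z, mul(add(SSZ, Z), SSZ)), add(SZ, mul(Z, Z))))))
  [14] S(S(add(mul(Z, Z), mul(add(Z, mul(add(SSZ, Z), SSZ)), add(SZ, mul(Z, Z))))))
  [15] S(S(add(Z, mul(add(Z, mul(add(SSZ, Z), SSZ)), add(SZ, mul(Z, Z))))))
  [16] S(S(mul(add(Z, mul(add(SSZ, Z), SSZ)), add(SZ, mul(Z, Z)))))
  [17] S(S(mul(mul(add(SSZ, Z), SSZ), add(SZ, mul(Z, Z)))))
  [18] S(S(mul(mul(S(add(SZ, Z)), SSZ), add(SZ, mul(Z, Z)))))
  [19] S(S(mul(add(SSZ, mul(add(SZ, Z), SSZ)), add(SZ, mul(Z, Z)))))
  [20] S(S(mul(S(add(SZ, mul(add(SZ, Z), SSZ))), add(SZ, mul(Z, Z)))))
  [21] S(S(add(add(SZ, mul(Z, Z)), mul(add(SZ, mul(add(SZ, Z), SSZ)), add(SZ, mul(Z, Z))))))
  [22] S(S(add(S(add(Z, mul(Z, Z))), mul(add(SZ, mul(add(SZ, Z), SSZ)), add(SZ, mul(Z, Z))))))
  [23] S(S(S(add(add(Z, mul(Z, Z)), mul(add(SZ, mul(add(SZ, Z), SSZ)), add(SZ, mul(Z, Z)))))))
  [24] S(S(S(add(mul(Z, Z), mul(add(SZ, mul(add(SZ, Z), SSZ)), add(SZ, mul(Z, Z)))))))
  [25] S(S(S(add(Z, mul(add(SZ, mul(add(SZ, Z), SSZ)), add(SZ, mul(Z, Z)))))))
  [26] S(S(S(mul(add(SZ, mul(add(SZ, Z), SSZ)), add(SZ, mul(Z, Z))))))
  [27] S(S(S(mul(S(add(Z, mul(add(SZ, Z), SSZ))), add(SZ, mul(Z, Z))))))
  [28] S(S(S(add(add(SZ, mul(Z, Z)), mul(add(Z, mul(add(SZ, Z), SSZ)), add(SZ, mul(Z, Z)))))))
  [29] S(S(S(add(S(add(Z, mul(Z, Z))), mul(add(Z, mul(add(SZ, Z), SSZ)), add(SZ, mul(Z, Z)))))))
  [30] S(S(S(S(add(add(Z, mul(Z, Z)), mul(add(Z, mul(add(SZ, Z), SSZ)), add(SZ, mul(Z, Z))))))))
  [31] S(S(S(S(add(mul(Z, Z), mul(add(Z, mul(add(SZ, Z), SSZ)), add(SZ, mul(Z, Z))))))))
  [32] S(S(S(S(add(Z, mul(add(Z, mul(add(SZ, Z), SSZ)), add(SZ, mul(Z, Z))))))))
  [33] S(S(S(S(mul(add(Z, mul(add(SZ, Z), SSZ)), add(SZ, mul(Z, Z)))))))
  [34] S(S(S(S(mul(mul(add(SZ, Z), SSZ), add(SZ, mul(Z, Z)))))))
  [35] S(S(S(S(mul(mul(S(add(Z, Z)), SSZ), add(SZ, mul(Z, Z)))))))
  [36] S(S(S(S(mul(add(SSZ, mul(add(Z, Z), SSZ)), add(SZ, mul(Z, Z)))))))
  [37] S(S(S(S(mul(S(add(SZ, mul(add(Z, Z), SSZ))), add(SZ, mul(Z, Z)))))))
  [38] S(S(S(S(add(add(SZ, mul(Z, Z)), mul(add(SZ, mul(add(Z, Z), SSZ)), add(SZ, mul(Z, Z))))))))
  [39] S(S(S(S(add(S(add(Z, mul(Z, Z))), mul(add(SZ, mul(add(Z, Z), SSZ)), add(SZ, mul(Z, Z))))))))
  [40] S(S(S(S(S(add(add(Z, mul(Z, Z)), mul(add(SZ, mul(add(Z, Z), SSZ)), add(SZ, mul(Z, Z)))))))))
  [41] S(S(S(S(S(add(mul(Z, Z), mul(add(SZ, mul(add(Z, Z), SSZ)), add(SZ, mul(Z, Z)))))))))
  [42] S(S(S(S(S(add(Z, mul(add(SZ, mul(add(Z, Z), SSZ)), add(SZ, mul(Z, Z)))))))))
  [43] S(S(S(S(S(mul(add(SZ, mul(add(Z, Z), SSZ)), add(SZ, mul(Z, Z))))))))
  [44] S(S(S(S(S(mul(S(add(Z, mul(add(Z, Z), SSZ))), add(SZ, mul(Z, Z))))))))
  [45] S(S(S(S(S(add(add(SZ, mul(Z, Z)), mul(add(Z, mul(add(Z, Z), SSZ)), add(SZ, mul(Z, Z)))))))))
  [46] S(S(S(S(S(add(S(add(Z, mul(Z, Z))), mul(add(Z, mul(add(Z, Z), SSZ)), add(SZ, mul(Z, Z)))))))))
  [47] S(S(S(S(S(S(add(add(Z, mul(Z, Z)), mul(add(Z, mul(add(Z, Z), SSZ)), add(SZ, mul(Z, Z))))))))))
  [48] S(S(S(S(S(S(add(mul(Z, Z), mul(add(Z, mul(add(Z, Z), SSZ)), add(SZ, mul(Z, Z))))))))))
  [49] S(S(S(S(S(S(add(Z, mul(add(Z, mul(add(Z, Z), SSZ)), add(SZ, mul(Z, Z))))))))))
  [50] S(S(S(S(S(S(mul(add(Z, mul(add(Z, Z), SSZ)), add(SZ, mul(Z, Z)))))))))
  [51] S(S(S(S(S(S(mul(mul(add(Z, Z), SSZ), add(SZ, mul(Z, Z)))))))))
  [52] S(S(S(S(S(S(mul(mul(Z, SSZ), add(SZ, mul(Z, Z)))))))))
  [53] S(S(S(S(S(S(mul(Z, add(SZ, mul(Z, Z)))))))))
  [54] S^6(Z)

Answer: SAME — A ⇓ S^6(Z), B ⇓ S^6(Z)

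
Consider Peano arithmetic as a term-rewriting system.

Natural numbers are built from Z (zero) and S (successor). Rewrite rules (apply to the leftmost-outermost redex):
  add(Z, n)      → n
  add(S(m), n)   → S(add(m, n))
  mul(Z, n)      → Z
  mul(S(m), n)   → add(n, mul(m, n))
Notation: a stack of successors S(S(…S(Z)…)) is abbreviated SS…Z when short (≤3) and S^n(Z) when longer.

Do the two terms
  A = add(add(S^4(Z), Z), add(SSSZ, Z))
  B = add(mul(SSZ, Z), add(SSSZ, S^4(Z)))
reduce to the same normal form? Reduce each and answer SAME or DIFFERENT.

Answer: SAME — A ⇓ S^7(Z), B ⇓ S^7(Z)

Reduction:
Term A:
  start: add(add(S^4(Z), Z), add(SSSZ, Z))
  [1] add(S(add(SSSZ, Z)), add(SSSZ, Z))
  [2] S(add(add(SSSZ, Z), add(SSSZ, Z)))
  [3] S(add(S(add(SSZ, Z)), add(SSSZ, Z)))
  [4] S(S(add(add(SSZ, Z), add(SSSZ, Z))))
  [5] S(S(add(S(add(SZ, Z)), add(SSSZ, Z))))
  [6] S(S(S(add(add(SZ, Z), add(SSSZ, Z)))))
  [7] S(S(S(add(S(add(Z, Z)), add(SSSZ, Z)))))
  [8] S(S(S(S(add(add(Z, Z), add(SSSZ, Z))))))
  [9] S(S(S(S(add(Z, add(SSSZ, Z))))))
  [10] S(S(S(S(add(SSSZ, Z)))))
  [11] S(S(S(S(S(add(SSZ, Z))))))
  [12] S(S(S(S(S(S(add(SZ, Z)))))))
  [13] S(S(S(S(S(S(S(add(Z, Z))))))))
  [14] S^7(Z)

Term B:
  start: add(mul(SSZ, Z), add(SSSZ, S^4(Z)))
  [1] add(add(Z, mul(SZ, Z)), add(SSSZ, S^4(Z)))
  [2] add(mul(SZ, Z), add(SSSZ, S^4(Z)))
  [3] add(add(Z, mul(Z, Z)), add(SSSZ, S^4(Z)))
  [4] add(mul(Z, Z), add(SSSZ, S^4(Z)))
  [5] add(Z, add(SSSZ, S^4(Z)))
  [6] add(SSSZ, S^4(Z))
  [7] S(add(SSZ, S^4(Z)))
  [8] S(S(add(SZ, S^4(Z))))
  [9] S(S(S(add(Z, S^4(Z)))))
  [10] S^7(Z)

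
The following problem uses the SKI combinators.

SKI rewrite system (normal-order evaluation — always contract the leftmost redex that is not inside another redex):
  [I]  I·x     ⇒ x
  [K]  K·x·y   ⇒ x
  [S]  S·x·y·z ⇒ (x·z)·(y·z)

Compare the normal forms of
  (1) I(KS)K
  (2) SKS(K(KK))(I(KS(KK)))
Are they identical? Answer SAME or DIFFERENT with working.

Term A:
  start: I(KS)K
  [1] KSK
  [2] S

Term B:
  start: SKS(K(KK))(I(KS(KK)))
  [1] K(K(KK))(S(K(KK)))(I(KS(KK)))
  [2] K(KK)(I(KS(KK)))
  [3] KK

Answer: DIFFERENT — A ⇓ S, B ⇓ KK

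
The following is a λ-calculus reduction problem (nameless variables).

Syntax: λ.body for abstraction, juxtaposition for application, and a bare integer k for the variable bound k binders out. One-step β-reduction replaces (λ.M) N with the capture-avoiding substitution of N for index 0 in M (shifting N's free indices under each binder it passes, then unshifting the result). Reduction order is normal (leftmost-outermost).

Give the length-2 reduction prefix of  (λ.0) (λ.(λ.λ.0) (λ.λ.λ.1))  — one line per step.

Answer: after 2 steps: λ.λ.0

Reduction:
  start: (λ.0) (λ.(λ.λ.0) (λ.λ.λ.1))
  [1] λ.(λ.λ.0) (λ.λ.λ.1)
  [2] λ.λ.0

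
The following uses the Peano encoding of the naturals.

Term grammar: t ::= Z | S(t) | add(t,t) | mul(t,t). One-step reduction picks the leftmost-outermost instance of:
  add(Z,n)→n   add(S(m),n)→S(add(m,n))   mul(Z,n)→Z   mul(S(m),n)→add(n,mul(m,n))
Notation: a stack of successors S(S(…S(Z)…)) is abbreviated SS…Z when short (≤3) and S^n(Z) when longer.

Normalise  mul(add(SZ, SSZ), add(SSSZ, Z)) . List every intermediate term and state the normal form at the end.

Answer: normal form = S^9(Z)  (in 30 steps)

Derivation:
  start: mul(add(SZ, SSZ), add(SSSZ, Z))
  [1] mul(S(add(Z, SSZ)), add(SSSZ, Z))
  [2] add(add(SSSZ, Z), mul(add(Z, SSZ), add(SSSZ, Z)))
  [3] add(S(add(SSZ, Z)), mul(add(Z, SSZ), add(SSSZ, Z)))
  [4] S(add(add(SSZ, Z), mul(add(Z, SSZ), add(SSSZ, Z))))
  [5] S(add(S(add(SZ, Z)), mul(add(Z, SSZ), add(SSSZ, Z))))
  [6] S(S(add(add(SZ, Z), mul(add(Z, SSZ), add(SSSZ, Z)))))
  [7] S(S(add(S(add(Z, Z)), mul(add(Z, SSZ), add(SSSZ, Z)))))
  [8] S(S(S(add(add(Z, Z), mul(add(Z, SSZ), add(SSSZ, Z))))))
  [9] S(S(S(add(Z, mul(add(Z, SSZ), add(SSSZ, Z))))))
  [10] S(S(S(mul(add(Z, SSZ), add(SSSZ, Z)))))
  [11] S(S(S(mul(SSZ, add(SSSZ, Z)))))
  [12] S(S(S(add(add(SSSZ, Z), mul(SZ, add(SSSZ, Z))))))
  [13] S(S(S(add(S(add(SSZ, Z)), mul(SZ, add(SSSZ, Z))))))
  [14] S(S(S(S(add(add(SSZ, Z), mul(SZ, add(SSSZ, Z)))))))
  [15] S(S(S(S(add(S(add(SZ, Z)), mul(SZ, add(SSSZ, Z)))))))
  [16] S(S(S(S(S(add(add(SZ, Z), mul(SZ, add(SSSZ, Z))))))))
  [17] S(S(S(S(S(add(S(add(Z, Z)), mul(SZ, add(SSSZ, Z))))))))
  [18] S(S(S(S(S(S(add(add(Z, Z), mul(SZ, add(SSSZ, Z)))))))))
  [19] S(S(S(S(S(S(add(Z, mul(SZ, add(SSSZ, Z)))))))))
  [20] S(S(S(S(S(S(mul(SZ, add(SSSZ, Z))))))))
  [21] S(S(S(S(S(S(add(add(SSSZ, Z), mul(Z, add(SSSZ, Z)))))))))
  [22] S(S(S(S(S(S(add(S(add(SSZ, Z)), mul(Z, add(SSSZ, Z)))))))))
  [23] S(S(S(S(S(S(S(add(add(SSZ, Z), mul(Z, add(SSSZ, Z))))))))))
  [24] S(S(S(S(S(S(S(add(S(add(SZ, Z)), mul(Z, add(SSSZ, Z))))))))))
  [25] S(S(S(S(S(S(S(S(add(add(SZ, Z), mul(Z, add(SSSZ, Z)))))))))))
  [26] S(S(S(S(S(S(S(S(add(S(add(Z, Z)), mul(Z, add(SSSZ, Z)))))))))))
  [27] S(S(S(S(S(S(S(S(S(add(add(Z, Z), mul(Z, add(SSSZ, Z))))))))))))
  [28] S(S(S(S(S(S(S(S(S(add(Z, mul(Z, add(SSSZ, Z))))))))))))
  [29] S(S(S(S(S(S(S(S(S(mul(Z, add(SSSZ, Z)))))))))))
  [30] S^9(Z)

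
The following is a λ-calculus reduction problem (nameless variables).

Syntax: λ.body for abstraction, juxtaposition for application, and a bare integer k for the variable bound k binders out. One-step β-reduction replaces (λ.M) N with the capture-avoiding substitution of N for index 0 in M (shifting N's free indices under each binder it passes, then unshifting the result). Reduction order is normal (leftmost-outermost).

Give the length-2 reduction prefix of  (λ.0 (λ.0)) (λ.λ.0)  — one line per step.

  start: (λ.0 (λ.0)) (λ.λ.0)
  step 1: (λ.λ.0) (λ.0)
  step 2: λ.0

Answer: after 2 steps: λ.0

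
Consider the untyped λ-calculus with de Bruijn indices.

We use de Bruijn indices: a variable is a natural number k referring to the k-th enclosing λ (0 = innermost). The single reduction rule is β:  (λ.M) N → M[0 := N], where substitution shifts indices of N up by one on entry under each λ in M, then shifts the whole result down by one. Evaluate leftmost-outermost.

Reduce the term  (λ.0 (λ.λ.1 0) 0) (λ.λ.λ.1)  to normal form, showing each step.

  start: (λ.0 (λ.λ.1 0) 0) (λ.λ.λ.1)
  step 1: (λ.λ.λ.1) (λ.λ.1 0) (λ.λ.λ.1)
  step 2: (λ.λ.1) (λ.λ.λ.1)
  step 3: λ.λ.λ.λ.1

Answer: normal form = λ.λ.λ.λ.1  (in 3 steps)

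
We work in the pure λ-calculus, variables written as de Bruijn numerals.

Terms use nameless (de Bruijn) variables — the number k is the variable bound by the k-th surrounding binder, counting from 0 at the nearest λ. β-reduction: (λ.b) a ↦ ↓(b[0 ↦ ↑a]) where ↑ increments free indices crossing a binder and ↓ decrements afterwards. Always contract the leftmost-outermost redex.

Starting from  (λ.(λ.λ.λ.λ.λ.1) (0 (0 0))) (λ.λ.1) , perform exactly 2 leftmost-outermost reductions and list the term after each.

Answer: after 2 steps: λ.λ.λ.λ.1

Working:
  start: (λ.(λ.λ.λ.λ.λ.1) (0 (0 0))) (λ.λ.1)
  →1  (λ.λ.λ.λ.λ.1) ((λ.λ.1) ((λ.λ.1) (λ.λ.1)))
  →2  λ.λ.λ.λ.1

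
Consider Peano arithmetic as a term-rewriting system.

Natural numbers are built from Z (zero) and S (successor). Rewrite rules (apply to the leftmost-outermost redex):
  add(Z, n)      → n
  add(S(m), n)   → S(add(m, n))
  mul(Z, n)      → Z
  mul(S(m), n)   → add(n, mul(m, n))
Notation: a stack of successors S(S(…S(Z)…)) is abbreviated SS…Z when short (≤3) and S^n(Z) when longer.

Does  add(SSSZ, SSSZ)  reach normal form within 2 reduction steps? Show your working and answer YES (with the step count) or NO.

Answer: NO — after 2 steps the term is S(S(add(SZ, SSSZ))), not yet normal

Derivation:
  start: add(SSSZ, SSSZ)
  →1  S(add(SSZ, SSSZ))
  →2  S(S(add(SZ, SSSZ)))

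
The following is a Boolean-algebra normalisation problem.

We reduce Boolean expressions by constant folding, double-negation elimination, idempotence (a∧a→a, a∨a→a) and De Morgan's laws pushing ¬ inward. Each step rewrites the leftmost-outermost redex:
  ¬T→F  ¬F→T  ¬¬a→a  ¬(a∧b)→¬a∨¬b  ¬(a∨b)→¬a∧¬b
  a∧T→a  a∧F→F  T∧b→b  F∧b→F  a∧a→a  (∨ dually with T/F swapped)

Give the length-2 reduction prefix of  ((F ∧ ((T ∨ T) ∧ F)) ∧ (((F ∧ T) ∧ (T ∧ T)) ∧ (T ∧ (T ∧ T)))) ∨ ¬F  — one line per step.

  start: ((F ∧ ((T ∨ T) ∧ F)) ∧ (((F ∧ T) ∧ (T ∧ T)) ∧ (T ∧ (T ∧ T)))) ∨ ¬F
  [1] (F ∧ (((F ∧ T) ∧ (T ∧ T)) ∧ (T ∧ (T ∧ T)))) ∨ ¬F
  [2] F ∨ ¬F

Answer: after 2 steps: F ∨ ¬F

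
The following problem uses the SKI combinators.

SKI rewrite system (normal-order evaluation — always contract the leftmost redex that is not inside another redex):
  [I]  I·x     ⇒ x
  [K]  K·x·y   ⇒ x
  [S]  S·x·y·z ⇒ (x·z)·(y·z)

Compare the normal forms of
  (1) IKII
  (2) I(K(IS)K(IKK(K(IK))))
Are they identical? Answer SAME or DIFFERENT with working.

Term A:
  start: IKII
  →1  KII
  →2  I

Term B:
  start: I(K(IS)K(IKK(K(IK))))
  →1  K(IS)K(IKK(K(IK)))
  →2  IS(IKK(K(IK)))
  →3  S(IKK(K(IK)))
  →4  S(KK(K(IK)))
  →5  SK

Answer: DIFFERENT — A ⇓ I, B ⇓ SK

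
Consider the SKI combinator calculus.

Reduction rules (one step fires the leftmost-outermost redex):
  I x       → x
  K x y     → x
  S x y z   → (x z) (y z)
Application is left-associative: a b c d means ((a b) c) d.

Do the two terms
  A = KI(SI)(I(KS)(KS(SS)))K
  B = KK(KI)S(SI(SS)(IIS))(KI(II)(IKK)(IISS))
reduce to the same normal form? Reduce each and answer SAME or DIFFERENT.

Term A:
  start: KI(SI)(I(KS)(KS(SS)))K
  →1  I(I(KS)(KS(SS)))K
  →2  I(KS)(KS(SS))K
  →3  KS(KS(SS))K
  →4  SK

Term B:
  start: KK(KI)S(SI(SS)(IIS))(KI(II)(IKK)(IISS))
  →1  KS(SI(SS)(IIS))(KI(II)(IKK)(IISS))
  →2  S(KI(II)(IKK)(IISS))
  →3  S(I(IKK)(IISS))
  →4  S(IKK(IISS))
  →5  S(KK(IISS))
  →6  SK

Answer: SAME — A ⇓ SK, B ⇓ SK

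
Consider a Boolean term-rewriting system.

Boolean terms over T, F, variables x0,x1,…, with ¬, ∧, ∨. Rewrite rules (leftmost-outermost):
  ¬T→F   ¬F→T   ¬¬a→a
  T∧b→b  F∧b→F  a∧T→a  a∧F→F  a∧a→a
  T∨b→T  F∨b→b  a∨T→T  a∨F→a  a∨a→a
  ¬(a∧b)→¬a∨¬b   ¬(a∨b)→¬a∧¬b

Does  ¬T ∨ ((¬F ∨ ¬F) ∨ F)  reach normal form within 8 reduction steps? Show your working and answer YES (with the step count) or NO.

Answer: YES — reaches normal form T in 5 ≤ 8 steps

Derivation:
  start: ¬T ∨ ((¬F ∨ ¬F) ∨ F)
  step 1: F ∨ ((¬F ∨ ¬F) ∨ F)
  step 2: (¬F ∨ ¬F) ∨ F
  step 3: ¬F ∨ ¬F
  step 4: ¬F
  step 5: T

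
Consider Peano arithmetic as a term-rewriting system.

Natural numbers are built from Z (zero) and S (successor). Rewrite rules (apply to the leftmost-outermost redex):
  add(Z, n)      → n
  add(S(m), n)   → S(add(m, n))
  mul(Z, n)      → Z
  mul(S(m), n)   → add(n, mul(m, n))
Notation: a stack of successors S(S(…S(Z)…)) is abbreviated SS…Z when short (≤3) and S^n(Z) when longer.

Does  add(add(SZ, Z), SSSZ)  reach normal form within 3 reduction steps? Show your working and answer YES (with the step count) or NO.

  start: add(add(SZ, Z), SSSZ)
  step 1: add(S(add(Z, Z)), SSSZ)
  step 2: S(add(add(Z, Z), SSSZ))
  step 3: S(add(Z, SSSZ))

Answer: NO — after 3 steps the term is S(add(Z, SSSZ)), not yet normal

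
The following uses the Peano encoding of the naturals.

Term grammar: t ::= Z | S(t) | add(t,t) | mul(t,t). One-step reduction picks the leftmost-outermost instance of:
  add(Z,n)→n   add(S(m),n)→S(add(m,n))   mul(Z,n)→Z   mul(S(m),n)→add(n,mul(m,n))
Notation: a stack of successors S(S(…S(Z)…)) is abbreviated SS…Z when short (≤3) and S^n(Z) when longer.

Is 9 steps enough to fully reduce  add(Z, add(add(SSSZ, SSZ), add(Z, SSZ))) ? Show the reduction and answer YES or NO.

Answer: NO — after 9 steps the term is S(S(S(S(add(SZ, add(Z, SSZ)))))), not yet normal

Derivation:
  start: add(Z, add(add(SSSZ, SSZ), add(Z, SSZ)))
  step 1: add(add(SSSZ, SSZ), add(Z, SSZ))
  step 2: add(S(add(SSZ, SSZ)), add(Z, SSZ))
  step 3: S(add(add(SSZ, SSZ), add(Z, SSZ)))
  step 4: S(add(S(add(SZ, SSZ)), add(Z, SSZ)))
  step 5: S(S(add(add(SZ, SSZ), add(Z, SSZ))))
  step 6: S(S(add(S(add(Z, SSZ)), add(Z, SSZ))))
  step 7: S(S(S(add(add(Z, SSZ), add(Z, SSZ)))))
  step 8: S(S(S(add(SSZ, add(Z, SSZ)))))
  step 9: S(S(S(S(add(SZ, add(Z, SSZ))))))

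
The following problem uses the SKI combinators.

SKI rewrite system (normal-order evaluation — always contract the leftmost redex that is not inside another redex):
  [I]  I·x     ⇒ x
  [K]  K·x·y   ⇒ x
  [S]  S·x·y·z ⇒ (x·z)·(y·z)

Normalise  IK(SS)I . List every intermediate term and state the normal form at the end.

Answer: normal form = SS  (in 2 steps)

Derivation:
  start: IK(SS)I
  step 1: K(SS)I
  step 2: SS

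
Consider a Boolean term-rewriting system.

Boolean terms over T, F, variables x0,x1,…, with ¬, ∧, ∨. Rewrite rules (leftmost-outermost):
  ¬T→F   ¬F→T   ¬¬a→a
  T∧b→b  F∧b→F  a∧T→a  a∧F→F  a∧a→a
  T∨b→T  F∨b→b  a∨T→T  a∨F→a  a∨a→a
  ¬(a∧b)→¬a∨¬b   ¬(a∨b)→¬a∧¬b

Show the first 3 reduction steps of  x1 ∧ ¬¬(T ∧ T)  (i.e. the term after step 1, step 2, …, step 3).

  start: x1 ∧ ¬¬(T ∧ T)
  →1  x1 ∧ (T ∧ T)
  →2  x1 ∧ T
  →3  x1

Answer: after 3 steps: x1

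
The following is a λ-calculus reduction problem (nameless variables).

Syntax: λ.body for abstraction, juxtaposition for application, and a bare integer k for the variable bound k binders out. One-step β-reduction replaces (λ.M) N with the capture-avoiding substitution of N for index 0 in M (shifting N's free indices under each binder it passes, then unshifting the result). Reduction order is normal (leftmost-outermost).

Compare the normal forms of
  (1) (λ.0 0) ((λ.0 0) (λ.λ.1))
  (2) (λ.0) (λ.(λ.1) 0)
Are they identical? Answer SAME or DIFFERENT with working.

Answer: DIFFERENT — A ⇓ λ.λ.1, B ⇓ λ.0

Derivation:
Term A:
  start: (λ.0 0) ((λ.0 0) (λ.λ.1))
  step 1: (λ.0 0) (λ.λ.1) ((λ.0 0) (λ.λ.1))
  step 2: (λ.λ.1) (λ.λ.1) ((λ.0 0) (λ.λ.1))
  step 3: (λ.λ.λ.1) ((λ.0 0) (λ.λ.1))
  step 4: λ.λ.1

Term B:
  start: (λ.0) (λ.(λ.1) 0)
  step 1: λ.(λ.1) 0
  step 2: λ.0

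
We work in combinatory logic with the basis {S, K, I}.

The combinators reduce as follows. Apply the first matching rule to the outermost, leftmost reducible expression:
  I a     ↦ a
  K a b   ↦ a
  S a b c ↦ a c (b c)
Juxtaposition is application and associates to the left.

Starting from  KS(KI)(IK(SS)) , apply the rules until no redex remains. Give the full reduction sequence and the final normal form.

  start: KS(KI)(IK(SS))
  [1] S(IK(SS))
  [2] S(K(SS))

Answer: normal form = S(K(SS))  (in 2 steps)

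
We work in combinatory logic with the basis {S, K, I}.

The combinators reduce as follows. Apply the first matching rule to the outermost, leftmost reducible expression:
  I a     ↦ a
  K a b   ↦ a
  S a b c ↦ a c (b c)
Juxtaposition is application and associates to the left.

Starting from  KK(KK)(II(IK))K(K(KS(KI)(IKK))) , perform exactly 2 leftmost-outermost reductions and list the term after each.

  start: KK(KK)(II(IK))K(K(KS(KI)(IKK)))
  step 1: K(II(IK))K(K(KS(KI)(IKK)))
  step 2: II(IK)(K(KS(KI)(IKK)))

Answer: after 2 steps: II(IK)(K(KS(KI)(IKK)))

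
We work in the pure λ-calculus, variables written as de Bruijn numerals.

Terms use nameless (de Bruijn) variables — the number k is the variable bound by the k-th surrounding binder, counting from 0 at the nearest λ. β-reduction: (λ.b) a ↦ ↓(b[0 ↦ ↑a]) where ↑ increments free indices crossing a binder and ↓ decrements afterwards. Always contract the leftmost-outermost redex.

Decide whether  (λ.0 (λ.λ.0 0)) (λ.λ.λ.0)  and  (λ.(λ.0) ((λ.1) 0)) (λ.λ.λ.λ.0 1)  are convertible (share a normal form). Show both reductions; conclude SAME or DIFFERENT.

Answer: DIFFERENT — A ⇓ λ.λ.0, B ⇓ λ.λ.λ.λ.0 1

Reduction:
Term A:
  start: (λ.0 (λ.λ.0 0)) (λ.λ.λ.0)
  →1  (λ.λ.λ.0) (λ.λ.0 0)
  →2  λ.λ.0

Term B:
  start: (λ.(λ.0) ((λ.1) 0)) (λ.λ.λ.λ.0 1)
  →1  (λ.0) ((λ.λ.λ.λ.λ.0 1) (λ.λ.λ.λ.0 1))
  →2  (λ.λ.λ.λ.λ.0 1) (λ.λ.λ.λ.0 1)
  →3  λ.λ.λ.λ.0 1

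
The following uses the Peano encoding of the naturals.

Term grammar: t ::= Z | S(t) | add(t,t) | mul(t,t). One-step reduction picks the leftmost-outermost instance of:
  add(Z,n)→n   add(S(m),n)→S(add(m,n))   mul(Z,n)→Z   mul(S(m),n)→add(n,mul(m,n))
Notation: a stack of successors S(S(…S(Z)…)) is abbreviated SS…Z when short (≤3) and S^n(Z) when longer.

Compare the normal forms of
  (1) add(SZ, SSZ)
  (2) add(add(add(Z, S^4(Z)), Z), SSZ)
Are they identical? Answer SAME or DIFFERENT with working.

Term A:
  start: add(SZ, SSZ)
  →1  S(add(Z, SSZ))
  →2  SSSZ

Term B:
  start: add(add(add(Z, S^4(Z)), Z), SSZ)
  →1  add(add(S^4(Z), Z), SSZ)
  →2  add(S(add(SSSZ, Z)), SSZ)
  →3  S(add(add(SSSZ, Z), SSZ))
  →4  S(add(S(add(SSZ, Z)), SSZ))
  →5  S(S(add(add(SSZ, Z), SSZ)))
  →6  S(S(add(S(add(SZ, Z)), SSZ)))
  →7  S(S(S(add(add(SZ, Z), SSZ))))
  →8  S(S(S(add(S(add(Z, Z)), SSZ))))
  →9  S(S(S(S(add(add(Z, Z), SSZ)))))
  →10  S(S(S(S(add(Z, SSZ)))))
  →11  S^6(Z)

Answer: DIFFERENT — A ⇓ SSSZ, B ⇓ S^6(Z)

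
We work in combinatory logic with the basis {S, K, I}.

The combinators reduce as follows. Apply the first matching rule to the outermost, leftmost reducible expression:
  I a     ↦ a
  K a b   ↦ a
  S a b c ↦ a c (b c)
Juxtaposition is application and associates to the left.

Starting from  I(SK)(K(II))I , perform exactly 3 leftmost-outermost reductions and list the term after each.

  start: I(SK)(K(II))I
  →1  SK(K(II))I
  →2  KI(K(II)I)
  →3  I

Answer: after 3 steps: I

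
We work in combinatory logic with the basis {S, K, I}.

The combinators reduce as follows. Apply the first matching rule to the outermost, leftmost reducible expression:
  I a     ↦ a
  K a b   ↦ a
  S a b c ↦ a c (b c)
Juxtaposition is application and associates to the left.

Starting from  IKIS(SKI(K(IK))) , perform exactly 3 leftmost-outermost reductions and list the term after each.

Answer: after 3 steps: SKI(K(IK))

Working:
  start: IKIS(SKI(K(IK)))
  →1  KIS(SKI(K(IK)))
  →2  I(SKI(K(IK)))
  →3  SKI(K(IK))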